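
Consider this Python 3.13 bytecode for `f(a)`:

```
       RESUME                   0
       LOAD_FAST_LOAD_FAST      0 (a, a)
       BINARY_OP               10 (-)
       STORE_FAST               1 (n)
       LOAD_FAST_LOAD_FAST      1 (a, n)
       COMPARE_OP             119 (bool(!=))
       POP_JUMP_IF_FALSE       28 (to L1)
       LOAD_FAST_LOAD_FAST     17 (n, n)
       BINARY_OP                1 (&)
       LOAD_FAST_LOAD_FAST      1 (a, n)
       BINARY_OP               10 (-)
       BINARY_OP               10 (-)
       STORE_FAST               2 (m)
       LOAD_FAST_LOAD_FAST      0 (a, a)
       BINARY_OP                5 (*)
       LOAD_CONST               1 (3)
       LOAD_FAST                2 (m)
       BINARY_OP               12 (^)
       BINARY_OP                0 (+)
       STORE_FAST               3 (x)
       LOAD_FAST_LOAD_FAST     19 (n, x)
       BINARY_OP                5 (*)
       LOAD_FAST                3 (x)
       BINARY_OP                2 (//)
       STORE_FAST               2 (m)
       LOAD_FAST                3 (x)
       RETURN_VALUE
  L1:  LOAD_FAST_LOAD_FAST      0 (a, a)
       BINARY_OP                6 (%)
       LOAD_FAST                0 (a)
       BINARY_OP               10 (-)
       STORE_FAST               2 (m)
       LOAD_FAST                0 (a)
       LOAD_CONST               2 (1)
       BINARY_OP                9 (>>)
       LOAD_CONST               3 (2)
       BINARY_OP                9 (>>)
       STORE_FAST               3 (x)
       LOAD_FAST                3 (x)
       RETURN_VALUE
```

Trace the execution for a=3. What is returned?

7

LOAD_FAST_LOAD_FAST a,a → push 3,3. Stack: [3, 3]
BINARY_OP - → 3 - 3 = 0. Stack: [0]
STORE_FAST n → n=0. Stack: []
LOAD_FAST_LOAD_FAST a,n → push 3,0. Stack: [3, 0]
COMPARE_OP bool(!=) → 3 vs 0 = True. Stack: [True]
POP_JUMP_IF_FALSE → pop True; no jump. Stack: []
LOAD_FAST_LOAD_FAST n,n → push 0,0. Stack: [0, 0]
BINARY_OP & → 0 & 0 = 0. Stack: [0]
LOAD_FAST_LOAD_FAST a,n → push 3,0. Stack: [0, 3, 0]
BINARY_OP - → 3 - 0 = 3. Stack: [0, 3]
BINARY_OP - → 0 - 3 = -3. Stack: [-3]
STORE_FAST m → m=-3. Stack: []
LOAD_FAST_LOAD_FAST a,a → push 3,3. Stack: [3, 3]
BINARY_OP * → 3 * 3 = 9. Stack: [9]
LOAD_CONST → push 3. Stack: [9, 3]
LOAD_FAST m → push -3. Stack: [9, 3, -3]
BINARY_OP ^ → 3 ^ -3 = -2. Stack: [9, -2]
BINARY_OP + → 9 + -2 = 7. Stack: [7]
STORE_FAST x → x=7. Stack: []
LOAD_FAST_LOAD_FAST n,x → push 0,7. Stack: [0, 7]
BINARY_OP * → 0 * 7 = 0. Stack: [0]
LOAD_FAST x → push 7. Stack: [0, 7]
BINARY_OP // → 0 // 7 = 0. Stack: [0]
STORE_FAST m → m=0. Stack: []
LOAD_FAST x → push 7. Stack: [7]
RETURN_VALUE → return 7.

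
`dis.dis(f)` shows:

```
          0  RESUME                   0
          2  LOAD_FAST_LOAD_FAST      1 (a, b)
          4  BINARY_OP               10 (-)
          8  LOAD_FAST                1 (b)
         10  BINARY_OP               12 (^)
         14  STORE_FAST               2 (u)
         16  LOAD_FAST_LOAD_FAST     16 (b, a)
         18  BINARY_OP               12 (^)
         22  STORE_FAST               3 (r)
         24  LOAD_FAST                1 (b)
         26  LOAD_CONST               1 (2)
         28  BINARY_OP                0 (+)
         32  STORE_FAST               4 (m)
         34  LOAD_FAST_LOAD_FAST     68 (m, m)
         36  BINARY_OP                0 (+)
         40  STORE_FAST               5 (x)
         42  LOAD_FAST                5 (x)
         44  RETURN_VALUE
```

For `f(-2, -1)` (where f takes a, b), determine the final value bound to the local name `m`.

1

LOAD_FAST_LOAD_FAST a,b → push -2,-1. Stack: [-2, -1]
BINARY_OP - → -2 - -1 = -1. Stack: [-1]
LOAD_FAST b → push -1. Stack: [-1, -1]
BINARY_OP ^ → -1 ^ -1 = 0. Stack: [0]
STORE_FAST u → u=0. Stack: []
LOAD_FAST_LOAD_FAST b,a → push -1,-2. Stack: [-1, -2]
BINARY_OP ^ → -1 ^ -2 = 1. Stack: [1]
STORE_FAST r → r=1. Stack: []
LOAD_FAST b → push -1. Stack: [-1]
LOAD_CONST → push 2. Stack: [-1, 2]
BINARY_OP + → -1 + 2 = 1. Stack: [1]
STORE_FAST m → m=1. Stack: []
LOAD_FAST_LOAD_FAST m,m → push 1,1. Stack: [1, 1]
BINARY_OP + → 1 + 1 = 2. Stack: [2]
STORE_FAST x → x=2. Stack: []
LOAD_FAST x → push 2. Stack: [2]
RETURN_VALUE → return 2.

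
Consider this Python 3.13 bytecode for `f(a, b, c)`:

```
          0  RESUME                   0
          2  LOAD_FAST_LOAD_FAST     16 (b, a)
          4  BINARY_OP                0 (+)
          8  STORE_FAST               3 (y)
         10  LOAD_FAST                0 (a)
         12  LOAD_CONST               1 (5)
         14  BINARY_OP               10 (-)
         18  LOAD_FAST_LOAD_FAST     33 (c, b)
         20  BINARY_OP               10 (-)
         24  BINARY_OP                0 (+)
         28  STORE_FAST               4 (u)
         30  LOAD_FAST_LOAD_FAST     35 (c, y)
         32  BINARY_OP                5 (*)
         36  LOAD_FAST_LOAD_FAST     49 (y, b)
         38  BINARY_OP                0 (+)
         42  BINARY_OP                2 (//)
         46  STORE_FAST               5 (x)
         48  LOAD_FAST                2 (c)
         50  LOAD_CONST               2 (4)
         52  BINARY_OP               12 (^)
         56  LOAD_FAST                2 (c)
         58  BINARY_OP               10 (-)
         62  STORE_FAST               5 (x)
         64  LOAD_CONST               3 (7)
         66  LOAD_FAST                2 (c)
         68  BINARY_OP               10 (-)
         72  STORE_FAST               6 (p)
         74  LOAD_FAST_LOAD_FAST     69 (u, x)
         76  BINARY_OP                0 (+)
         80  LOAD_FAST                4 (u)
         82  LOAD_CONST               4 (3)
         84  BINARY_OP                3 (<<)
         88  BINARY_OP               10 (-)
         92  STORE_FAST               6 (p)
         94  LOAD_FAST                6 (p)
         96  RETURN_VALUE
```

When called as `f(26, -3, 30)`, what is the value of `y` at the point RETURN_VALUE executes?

LOAD_FAST_LOAD_FAST b,a → push -3,26. Stack: [-3, 26]
BINARY_OP + → -3 + 26 = 23. Stack: [23]
STORE_FAST y → y=23. Stack: []
LOAD_FAST a → push 26. Stack: [26]
LOAD_CONST → push 5. Stack: [26, 5]
BINARY_OP - → 26 - 5 = 21. Stack: [21]
LOAD_FAST_LOAD_FAST c,b → push 30,-3. Stack: [21, 30, -3]
BINARY_OP - → 30 - -3 = 33. Stack: [21, 33]
BINARY_OP + → 21 + 33 = 54. Stack: [54]
STORE_FAST u → u=54. Stack: []
LOAD_FAST_LOAD_FAST c,y → push 30,23. Stack: [30, 23]
BINARY_OP * → 30 * 23 = 690. Stack: [690]
LOAD_FAST_LOAD_FAST y,b → push 23,-3. Stack: [690, 23, -3]
BINARY_OP + → 23 + -3 = 20. Stack: [690, 20]
BINARY_OP // → 690 // 20 = 34. Stack: [34]
STORE_FAST x → x=34. Stack: []
LOAD_FAST c → push 30. Stack: [30]
LOAD_CONST → push 4. Stack: [30, 4]
BINARY_OP ^ → 30 ^ 4 = 26. Stack: [26]
LOAD_FAST c → push 30. Stack: [26, 30]
BINARY_OP - → 26 - 30 = -4. Stack: [-4]
STORE_FAST x → x=-4. Stack: []
LOAD_CONST → push 7. Stack: [7]
LOAD_FAST c → push 30. Stack: [7, 30]
BINARY_OP - → 7 - 30 = -23. Stack: [-23]
STORE_FAST p → p=-23. Stack: []
LOAD_FAST_LOAD_FAST u,x → push 54,-4. Stack: [54, -4]
BINARY_OP + → 54 + -4 = 50. Stack: [50]
LOAD_FAST u → push 54. Stack: [50, 54]
LOAD_CONST → push 3. Stack: [50, 54, 3]
BINARY_OP << → 54 << 3 = 432. Stack: [50, 432]
BINARY_OP - → 50 - 432 = -382. Stack: [-382]
STORE_FAST p → p=-382. Stack: []
LOAD_FAST p → push -382. Stack: [-382]
RETURN_VALUE → return -382.

23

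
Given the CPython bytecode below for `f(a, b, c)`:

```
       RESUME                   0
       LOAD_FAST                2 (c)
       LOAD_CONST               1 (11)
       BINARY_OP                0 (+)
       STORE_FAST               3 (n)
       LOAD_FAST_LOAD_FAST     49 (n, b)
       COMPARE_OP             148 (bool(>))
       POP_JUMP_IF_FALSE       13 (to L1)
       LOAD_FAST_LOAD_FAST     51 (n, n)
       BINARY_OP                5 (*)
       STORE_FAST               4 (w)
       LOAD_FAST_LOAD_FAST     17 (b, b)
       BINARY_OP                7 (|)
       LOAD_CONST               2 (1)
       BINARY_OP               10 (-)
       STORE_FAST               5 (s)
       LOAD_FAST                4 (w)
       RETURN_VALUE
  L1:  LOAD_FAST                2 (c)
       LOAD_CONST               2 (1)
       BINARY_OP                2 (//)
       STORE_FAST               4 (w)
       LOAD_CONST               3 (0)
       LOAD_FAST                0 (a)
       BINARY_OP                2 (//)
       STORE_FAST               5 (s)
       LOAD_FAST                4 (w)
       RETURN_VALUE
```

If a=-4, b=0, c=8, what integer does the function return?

361

LOAD_FAST c → push 8. Stack: [8]
LOAD_CONST → push 11. Stack: [8, 11]
BINARY_OP + → 8 + 11 = 19. Stack: [19]
STORE_FAST n → n=19. Stack: []
LOAD_FAST_LOAD_FAST n,b → push 19,0. Stack: [19, 0]
COMPARE_OP bool(>) → 19 vs 0 = True. Stack: [True]
POP_JUMP_IF_FALSE → pop True; no jump. Stack: []
LOAD_FAST_LOAD_FAST n,n → push 19,19. Stack: [19, 19]
BINARY_OP * → 19 * 19 = 361. Stack: [361]
STORE_FAST w → w=361. Stack: []
LOAD_FAST_LOAD_FAST b,b → push 0,0. Stack: [0, 0]
BINARY_OP | → 0 | 0 = 0. Stack: [0]
LOAD_CONST → push 1. Stack: [0, 1]
BINARY_OP - → 0 - 1 = -1. Stack: [-1]
STORE_FAST s → s=-1. Stack: []
LOAD_FAST w → push 361. Stack: [361]
RETURN_VALUE → return 361.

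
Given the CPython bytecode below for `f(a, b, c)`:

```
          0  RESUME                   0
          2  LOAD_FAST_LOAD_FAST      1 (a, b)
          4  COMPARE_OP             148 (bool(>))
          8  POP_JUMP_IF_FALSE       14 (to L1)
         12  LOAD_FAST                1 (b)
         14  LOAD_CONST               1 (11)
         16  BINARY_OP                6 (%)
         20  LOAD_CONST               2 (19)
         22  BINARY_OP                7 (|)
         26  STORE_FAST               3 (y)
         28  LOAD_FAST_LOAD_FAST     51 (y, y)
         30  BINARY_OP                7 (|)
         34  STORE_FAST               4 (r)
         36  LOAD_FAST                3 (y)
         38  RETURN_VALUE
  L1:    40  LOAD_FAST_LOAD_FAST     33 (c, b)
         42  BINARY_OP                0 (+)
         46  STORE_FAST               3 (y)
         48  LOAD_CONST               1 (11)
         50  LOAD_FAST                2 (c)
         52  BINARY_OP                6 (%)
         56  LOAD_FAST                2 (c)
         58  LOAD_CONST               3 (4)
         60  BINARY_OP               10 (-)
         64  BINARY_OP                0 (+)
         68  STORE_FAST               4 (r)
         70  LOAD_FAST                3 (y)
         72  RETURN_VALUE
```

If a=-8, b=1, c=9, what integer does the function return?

10

LOAD_FAST_LOAD_FAST a,b → push -8,1. Stack: [-8, 1]
COMPARE_OP bool(>) → -8 vs 1 = False. Stack: [False]
POP_JUMP_IF_FALSE → pop False; jump. Stack: []
LOAD_FAST_LOAD_FAST c,b → push 9,1. Stack: [9, 1]
BINARY_OP + → 9 + 1 = 10. Stack: [10]
STORE_FAST y → y=10. Stack: []
LOAD_CONST → push 11. Stack: [11]
LOAD_FAST c → push 9. Stack: [11, 9]
BINARY_OP % → 11 % 9 = 2. Stack: [2]
LOAD_FAST c → push 9. Stack: [2, 9]
LOAD_CONST → push 4. Stack: [2, 9, 4]
BINARY_OP - → 9 - 4 = 5. Stack: [2, 5]
BINARY_OP + → 2 + 5 = 7. Stack: [7]
STORE_FAST r → r=7. Stack: []
LOAD_FAST y → push 10. Stack: [10]
RETURN_VALUE → return 10.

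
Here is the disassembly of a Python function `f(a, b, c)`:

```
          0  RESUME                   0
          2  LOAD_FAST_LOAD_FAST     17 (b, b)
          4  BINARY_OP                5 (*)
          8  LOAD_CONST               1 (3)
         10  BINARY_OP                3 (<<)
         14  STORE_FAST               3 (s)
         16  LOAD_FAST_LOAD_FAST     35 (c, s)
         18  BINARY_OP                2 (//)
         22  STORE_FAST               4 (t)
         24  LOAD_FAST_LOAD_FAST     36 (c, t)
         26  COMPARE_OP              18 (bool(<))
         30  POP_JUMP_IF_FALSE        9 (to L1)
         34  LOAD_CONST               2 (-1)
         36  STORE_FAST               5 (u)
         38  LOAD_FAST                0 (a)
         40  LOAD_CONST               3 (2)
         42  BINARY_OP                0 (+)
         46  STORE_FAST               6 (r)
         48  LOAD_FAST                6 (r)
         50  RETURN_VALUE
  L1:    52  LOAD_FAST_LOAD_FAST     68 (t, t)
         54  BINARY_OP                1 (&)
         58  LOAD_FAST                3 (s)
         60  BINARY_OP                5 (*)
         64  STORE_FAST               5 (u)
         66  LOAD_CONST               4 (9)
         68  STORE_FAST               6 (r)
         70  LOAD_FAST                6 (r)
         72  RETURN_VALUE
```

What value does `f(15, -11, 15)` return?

9

LOAD_FAST_LOAD_FAST b,b → push -11,-11. Stack: [-11, -11]
BINARY_OP * → -11 * -11 = 121. Stack: [121]
LOAD_CONST → push 3. Stack: [121, 3]
BINARY_OP << → 121 << 3 = 968. Stack: [968]
STORE_FAST s → s=968. Stack: []
LOAD_FAST_LOAD_FAST c,s → push 15,968. Stack: [15, 968]
BINARY_OP // → 15 // 968 = 0. Stack: [0]
STORE_FAST t → t=0. Stack: []
LOAD_FAST_LOAD_FAST c,t → push 15,0. Stack: [15, 0]
COMPARE_OP bool(<) → 15 vs 0 = False. Stack: [False]
POP_JUMP_IF_FALSE → pop False; jump. Stack: []
LOAD_FAST_LOAD_FAST t,t → push 0,0. Stack: [0, 0]
BINARY_OP & → 0 & 0 = 0. Stack: [0]
LOAD_FAST s → push 968. Stack: [0, 968]
BINARY_OP * → 0 * 968 = 0. Stack: [0]
STORE_FAST u → u=0. Stack: []
LOAD_CONST → push 9. Stack: [9]
STORE_FAST r → r=9. Stack: []
LOAD_FAST r → push 9. Stack: [9]
RETURN_VALUE → return 9.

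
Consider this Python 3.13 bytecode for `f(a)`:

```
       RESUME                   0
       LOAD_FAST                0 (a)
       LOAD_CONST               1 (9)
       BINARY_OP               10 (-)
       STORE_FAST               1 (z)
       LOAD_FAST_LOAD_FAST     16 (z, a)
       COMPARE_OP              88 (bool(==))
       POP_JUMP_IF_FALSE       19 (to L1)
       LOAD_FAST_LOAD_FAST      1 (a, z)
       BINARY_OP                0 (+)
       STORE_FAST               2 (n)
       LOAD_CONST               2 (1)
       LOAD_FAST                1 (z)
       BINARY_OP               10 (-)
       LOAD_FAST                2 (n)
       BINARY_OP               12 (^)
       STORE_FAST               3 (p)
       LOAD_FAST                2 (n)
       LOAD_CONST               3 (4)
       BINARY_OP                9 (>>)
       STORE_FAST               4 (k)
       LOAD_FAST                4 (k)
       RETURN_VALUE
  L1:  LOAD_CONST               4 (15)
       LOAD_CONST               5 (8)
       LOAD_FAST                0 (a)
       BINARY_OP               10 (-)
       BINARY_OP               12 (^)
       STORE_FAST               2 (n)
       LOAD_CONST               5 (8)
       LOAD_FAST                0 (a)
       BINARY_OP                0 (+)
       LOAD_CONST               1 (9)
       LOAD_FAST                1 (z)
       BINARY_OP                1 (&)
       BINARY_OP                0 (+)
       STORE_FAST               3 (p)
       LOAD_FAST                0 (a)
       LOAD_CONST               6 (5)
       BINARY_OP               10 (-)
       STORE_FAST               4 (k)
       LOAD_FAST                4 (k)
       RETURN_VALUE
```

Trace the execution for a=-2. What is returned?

-7

LOAD_FAST a → push -2. Stack: [-2]
LOAD_CONST → push 9. Stack: [-2, 9]
BINARY_OP - → -2 - 9 = -11. Stack: [-11]
STORE_FAST z → z=-11. Stack: []
LOAD_FAST_LOAD_FAST z,a → push -11,-2. Stack: [-11, -2]
COMPARE_OP bool(==) → -11 vs -2 = False. Stack: [False]
POP_JUMP_IF_FALSE → pop False; jump. Stack: []
LOAD_CONST → push 15. Stack: [15]
LOAD_CONST → push 8. Stack: [15, 8]
LOAD_FAST a → push -2. Stack: [15, 8, -2]
BINARY_OP - → 8 - -2 = 10. Stack: [15, 10]
BINARY_OP ^ → 15 ^ 10 = 5. Stack: [5]
STORE_FAST n → n=5. Stack: []
LOAD_CONST → push 8. Stack: [8]
LOAD_FAST a → push -2. Stack: [8, -2]
BINARY_OP + → 8 + -2 = 6. Stack: [6]
LOAD_CONST → push 9. Stack: [6, 9]
LOAD_FAST z → push -11. Stack: [6, 9, -11]
BINARY_OP & → 9 & -11 = 1. Stack: [6, 1]
BINARY_OP + → 6 + 1 = 7. Stack: [7]
STORE_FAST p → p=7. Stack: []
LOAD_FAST a → push -2. Stack: [-2]
LOAD_CONST → push 5. Stack: [-2, 5]
BINARY_OP - → -2 - 5 = -7. Stack: [-7]
STORE_FAST k → k=-7. Stack: []
LOAD_FAST k → push -7. Stack: [-7]
RETURN_VALUE → return -7.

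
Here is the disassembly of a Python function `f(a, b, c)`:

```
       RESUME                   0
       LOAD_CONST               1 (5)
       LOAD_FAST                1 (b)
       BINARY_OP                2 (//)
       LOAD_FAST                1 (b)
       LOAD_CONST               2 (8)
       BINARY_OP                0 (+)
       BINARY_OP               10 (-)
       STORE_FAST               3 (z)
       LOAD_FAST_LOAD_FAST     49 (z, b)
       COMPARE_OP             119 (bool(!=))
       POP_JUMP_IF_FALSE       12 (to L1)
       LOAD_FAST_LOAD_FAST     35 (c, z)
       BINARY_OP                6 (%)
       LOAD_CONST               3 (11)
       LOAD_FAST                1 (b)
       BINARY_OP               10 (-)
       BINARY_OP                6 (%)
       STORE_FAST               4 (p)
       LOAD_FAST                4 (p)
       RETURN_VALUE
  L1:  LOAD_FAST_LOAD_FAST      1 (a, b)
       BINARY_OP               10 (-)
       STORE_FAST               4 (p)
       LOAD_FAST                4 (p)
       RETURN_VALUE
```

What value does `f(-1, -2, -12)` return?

LOAD_CONST → push 5. Stack: [5]
LOAD_FAST b → push -2. Stack: [5, -2]
BINARY_OP // → 5 // -2 = -3. Stack: [-3]
LOAD_FAST b → push -2. Stack: [-3, -2]
LOAD_CONST → push 8. Stack: [-3, -2, 8]
BINARY_OP + → -2 + 8 = 6. Stack: [-3, 6]
BINARY_OP - → -3 - 6 = -9. Stack: [-9]
STORE_FAST z → z=-9. Stack: []
LOAD_FAST_LOAD_FAST z,b → push -9,-2. Stack: [-9, -2]
COMPARE_OP bool(!=) → -9 vs -2 = True. Stack: [True]
POP_JUMP_IF_FALSE → pop True; no jump. Stack: []
LOAD_FAST_LOAD_FAST c,z → push -12,-9. Stack: [-12, -9]
BINARY_OP % → -12 % -9 = -3. Stack: [-3]
LOAD_CONST → push 11. Stack: [-3, 11]
LOAD_FAST b → push -2. Stack: [-3, 11, -2]
BINARY_OP - → 11 - -2 = 13. Stack: [-3, 13]
BINARY_OP % → -3 % 13 = 10. Stack: [10]
STORE_FAST p → p=10. Stack: []
LOAD_FAST p → push 10. Stack: [10]
RETURN_VALUE → return 10.

10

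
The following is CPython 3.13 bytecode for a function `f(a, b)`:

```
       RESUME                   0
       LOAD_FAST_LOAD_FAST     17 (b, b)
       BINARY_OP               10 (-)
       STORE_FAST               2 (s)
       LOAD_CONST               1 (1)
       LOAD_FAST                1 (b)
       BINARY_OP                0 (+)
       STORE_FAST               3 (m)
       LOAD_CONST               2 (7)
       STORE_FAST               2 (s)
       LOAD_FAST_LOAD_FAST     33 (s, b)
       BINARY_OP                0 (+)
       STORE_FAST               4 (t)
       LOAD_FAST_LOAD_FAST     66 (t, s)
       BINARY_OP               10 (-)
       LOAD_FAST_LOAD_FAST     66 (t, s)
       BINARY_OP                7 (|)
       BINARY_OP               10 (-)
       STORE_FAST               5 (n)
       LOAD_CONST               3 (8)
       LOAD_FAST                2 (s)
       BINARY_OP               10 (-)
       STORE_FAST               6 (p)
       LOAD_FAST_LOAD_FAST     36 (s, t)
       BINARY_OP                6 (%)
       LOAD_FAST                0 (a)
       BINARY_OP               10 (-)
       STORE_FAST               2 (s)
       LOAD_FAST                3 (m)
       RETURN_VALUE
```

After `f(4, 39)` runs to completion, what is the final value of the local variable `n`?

-8

LOAD_FAST_LOAD_FAST b,b → push 39,39. Stack: [39, 39]
BINARY_OP - → 39 - 39 = 0. Stack: [0]
STORE_FAST s → s=0. Stack: []
LOAD_CONST → push 1. Stack: [1]
LOAD_FAST b → push 39. Stack: [1, 39]
BINARY_OP + → 1 + 39 = 40. Stack: [40]
STORE_FAST m → m=40. Stack: []
LOAD_CONST → push 7. Stack: [7]
STORE_FAST s → s=7. Stack: []
LOAD_FAST_LOAD_FAST s,b → push 7,39. Stack: [7, 39]
BINARY_OP + → 7 + 39 = 46. Stack: [46]
STORE_FAST t → t=46. Stack: []
LOAD_FAST_LOAD_FAST t,s → push 46,7. Stack: [46, 7]
BINARY_OP - → 46 - 7 = 39. Stack: [39]
LOAD_FAST_LOAD_FAST t,s → push 46,7. Stack: [39, 46, 7]
BINARY_OP | → 46 | 7 = 47. Stack: [39, 47]
BINARY_OP - → 39 - 47 = -8. Stack: [-8]
STORE_FAST n → n=-8. Stack: []
LOAD_CONST → push 8. Stack: [8]
LOAD_FAST s → push 7. Stack: [8, 7]
BINARY_OP - → 8 - 7 = 1. Stack: [1]
STORE_FAST p → p=1. Stack: []
LOAD_FAST_LOAD_FAST s,t → push 7,46. Stack: [7, 46]
BINARY_OP % → 7 % 46 = 7. Stack: [7]
LOAD_FAST a → push 4. Stack: [7, 4]
BINARY_OP - → 7 - 4 = 3. Stack: [3]
STORE_FAST s → s=3. Stack: []
LOAD_FAST m → push 40. Stack: [40]
RETURN_VALUE → return 40.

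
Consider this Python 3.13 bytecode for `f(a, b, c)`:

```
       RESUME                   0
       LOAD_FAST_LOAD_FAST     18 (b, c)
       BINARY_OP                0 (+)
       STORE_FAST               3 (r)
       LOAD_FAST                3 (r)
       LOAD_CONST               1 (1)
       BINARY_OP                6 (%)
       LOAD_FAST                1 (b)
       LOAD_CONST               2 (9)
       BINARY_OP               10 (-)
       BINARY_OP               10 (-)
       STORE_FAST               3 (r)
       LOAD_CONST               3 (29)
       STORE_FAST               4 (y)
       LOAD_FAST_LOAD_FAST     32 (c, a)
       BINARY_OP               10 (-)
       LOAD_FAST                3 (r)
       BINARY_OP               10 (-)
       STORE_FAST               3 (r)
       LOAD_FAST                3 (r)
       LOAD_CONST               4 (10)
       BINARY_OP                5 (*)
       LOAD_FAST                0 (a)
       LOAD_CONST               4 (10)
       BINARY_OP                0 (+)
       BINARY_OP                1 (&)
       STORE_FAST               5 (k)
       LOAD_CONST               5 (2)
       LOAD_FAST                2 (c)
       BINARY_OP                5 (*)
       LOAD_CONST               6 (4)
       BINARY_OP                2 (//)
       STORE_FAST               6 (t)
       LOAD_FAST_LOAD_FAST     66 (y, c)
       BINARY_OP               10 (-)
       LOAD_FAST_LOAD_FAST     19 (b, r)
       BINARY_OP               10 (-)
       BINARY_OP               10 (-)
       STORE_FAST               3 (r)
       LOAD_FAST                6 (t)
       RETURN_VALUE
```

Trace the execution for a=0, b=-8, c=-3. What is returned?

-2

LOAD_FAST_LOAD_FAST b,c → push -8,-3. Stack: [-8, -3]
BINARY_OP + → -8 + -3 = -11. Stack: [-11]
STORE_FAST r → r=-11. Stack: []
LOAD_FAST r → push -11. Stack: [-11]
LOAD_CONST → push 1. Stack: [-11, 1]
BINARY_OP % → -11 % 1 = 0. Stack: [0]
LOAD_FAST b → push -8. Stack: [0, -8]
LOAD_CONST → push 9. Stack: [0, -8, 9]
BINARY_OP - → -8 - 9 = -17. Stack: [0, -17]
BINARY_OP - → 0 - -17 = 17. Stack: [17]
STORE_FAST r → r=17. Stack: []
LOAD_CONST → push 29. Stack: [29]
STORE_FAST y → y=29. Stack: []
LOAD_FAST_LOAD_FAST c,a → push -3,0. Stack: [-3, 0]
BINARY_OP - → -3 - 0 = -3. Stack: [-3]
LOAD_FAST r → push 17. Stack: [-3, 17]
BINARY_OP - → -3 - 17 = -20. Stack: [-20]
STORE_FAST r → r=-20. Stack: []
LOAD_FAST r → push -20. Stack: [-20]
LOAD_CONST → push 10. Stack: [-20, 10]
BINARY_OP * → -20 * 10 = -200. Stack: [-200]
LOAD_FAST a → push 0. Stack: [-200, 0]
LOAD_CONST → push 10. Stack: [-200, 0, 10]
BINARY_OP + → 0 + 10 = 10. Stack: [-200, 10]
BINARY_OP & → -200 & 10 = 8. Stack: [8]
STORE_FAST k → k=8. Stack: []
LOAD_CONST → push 2. Stack: [2]
LOAD_FAST c → push -3. Stack: [2, -3]
BINARY_OP * → 2 * -3 = -6. Stack: [-6]
LOAD_CONST → push 4. Stack: [-6, 4]
BINARY_OP // → -6 // 4 = -2. Stack: [-2]
STORE_FAST t → t=-2. Stack: []
LOAD_FAST_LOAD_FAST y,c → push 29,-3. Stack: [29, -3]
BINARY_OP - → 29 - -3 = 32. Stack: [32]
LOAD_FAST_LOAD_FAST b,r → push -8,-20. Stack: [32, -8, -20]
BINARY_OP - → -8 - -20 = 12. Stack: [32, 12]
BINARY_OP - → 32 - 12 = 20. Stack: [20]
STORE_FAST r → r=20. Stack: []
LOAD_FAST t → push -2. Stack: [-2]
RETURN_VALUE → return -2.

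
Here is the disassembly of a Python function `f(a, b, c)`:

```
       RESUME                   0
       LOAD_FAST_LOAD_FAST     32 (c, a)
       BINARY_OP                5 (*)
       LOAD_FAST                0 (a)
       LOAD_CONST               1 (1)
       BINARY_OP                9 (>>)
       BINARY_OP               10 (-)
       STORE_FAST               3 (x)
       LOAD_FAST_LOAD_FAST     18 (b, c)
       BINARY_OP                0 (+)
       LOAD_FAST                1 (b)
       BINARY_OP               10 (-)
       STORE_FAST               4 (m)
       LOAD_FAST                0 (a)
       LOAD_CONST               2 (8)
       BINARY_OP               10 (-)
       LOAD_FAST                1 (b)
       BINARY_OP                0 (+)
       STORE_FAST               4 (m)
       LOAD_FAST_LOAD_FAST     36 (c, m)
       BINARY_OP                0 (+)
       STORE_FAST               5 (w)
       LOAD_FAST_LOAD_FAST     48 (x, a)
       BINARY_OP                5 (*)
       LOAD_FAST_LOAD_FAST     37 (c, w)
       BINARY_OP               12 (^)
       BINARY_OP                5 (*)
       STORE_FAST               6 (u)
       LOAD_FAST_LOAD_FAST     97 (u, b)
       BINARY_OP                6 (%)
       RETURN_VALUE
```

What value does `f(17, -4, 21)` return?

LOAD_FAST_LOAD_FAST c,a → push 21,17. Stack: [21, 17]
BINARY_OP * → 21 * 17 = 357. Stack: [357]
LOAD_FAST a → push 17. Stack: [357, 17]
LOAD_CONST → push 1. Stack: [357, 17, 1]
BINARY_OP >> → 17 >> 1 = 8. Stack: [357, 8]
BINARY_OP - → 357 - 8 = 349. Stack: [349]
STORE_FAST x → x=349. Stack: []
LOAD_FAST_LOAD_FAST b,c → push -4,21. Stack: [-4, 21]
BINARY_OP + → -4 + 21 = 17. Stack: [17]
LOAD_FAST b → push -4. Stack: [17, -4]
BINARY_OP - → 17 - -4 = 21. Stack: [21]
STORE_FAST m → m=21. Stack: []
LOAD_FAST a → push 17. Stack: [17]
LOAD_CONST → push 8. Stack: [17, 8]
BINARY_OP - → 17 - 8 = 9. Stack: [9]
LOAD_FAST b → push -4. Stack: [9, -4]
BINARY_OP + → 9 + -4 = 5. Stack: [5]
STORE_FAST m → m=5. Stack: []
LOAD_FAST_LOAD_FAST c,m → push 21,5. Stack: [21, 5]
BINARY_OP + → 21 + 5 = 26. Stack: [26]
STORE_FAST w → w=26. Stack: []
LOAD_FAST_LOAD_FAST x,a → push 349,17. Stack: [349, 17]
BINARY_OP * → 349 * 17 = 5933. Stack: [5933]
LOAD_FAST_LOAD_FAST c,w → push 21,26. Stack: [5933, 21, 26]
BINARY_OP ^ → 21 ^ 26 = 15. Stack: [5933, 15]
BINARY_OP * → 5933 * 15 = 88995. Stack: [88995]
STORE_FAST u → u=88995. Stack: []
LOAD_FAST_LOAD_FAST u,b → push 88995,-4. Stack: [88995, -4]
BINARY_OP % → 88995 % -4 = -1. Stack: [-1]
RETURN_VALUE → return -1.

-1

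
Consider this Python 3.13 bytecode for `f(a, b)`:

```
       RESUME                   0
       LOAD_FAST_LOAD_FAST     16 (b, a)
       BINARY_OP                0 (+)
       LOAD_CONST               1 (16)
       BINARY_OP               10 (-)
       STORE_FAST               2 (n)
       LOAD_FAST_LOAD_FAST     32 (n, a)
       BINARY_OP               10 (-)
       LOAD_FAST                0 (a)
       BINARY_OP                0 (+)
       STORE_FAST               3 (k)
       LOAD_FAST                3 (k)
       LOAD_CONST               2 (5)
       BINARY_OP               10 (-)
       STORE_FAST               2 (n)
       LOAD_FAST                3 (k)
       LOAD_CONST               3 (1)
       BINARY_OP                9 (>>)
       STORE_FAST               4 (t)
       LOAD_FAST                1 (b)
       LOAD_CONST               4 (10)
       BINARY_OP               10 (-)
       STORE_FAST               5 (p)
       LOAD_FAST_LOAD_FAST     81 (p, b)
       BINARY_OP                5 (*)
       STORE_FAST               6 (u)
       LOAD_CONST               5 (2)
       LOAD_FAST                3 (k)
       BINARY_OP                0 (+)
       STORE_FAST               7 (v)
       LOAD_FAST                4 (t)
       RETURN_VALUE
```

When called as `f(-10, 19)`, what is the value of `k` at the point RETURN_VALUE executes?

LOAD_FAST_LOAD_FAST b,a → push 19,-10. Stack: [19, -10]
BINARY_OP + → 19 + -10 = 9. Stack: [9]
LOAD_CONST → push 16. Stack: [9, 16]
BINARY_OP - → 9 - 16 = -7. Stack: [-7]
STORE_FAST n → n=-7. Stack: []
LOAD_FAST_LOAD_FAST n,a → push -7,-10. Stack: [-7, -10]
BINARY_OP - → -7 - -10 = 3. Stack: [3]
LOAD_FAST a → push -10. Stack: [3, -10]
BINARY_OP + → 3 + -10 = -7. Stack: [-7]
STORE_FAST k → k=-7. Stack: []
LOAD_FAST k → push -7. Stack: [-7]
LOAD_CONST → push 5. Stack: [-7, 5]
BINARY_OP - → -7 - 5 = -12. Stack: [-12]
STORE_FAST n → n=-12. Stack: []
LOAD_FAST k → push -7. Stack: [-7]
LOAD_CONST → push 1. Stack: [-7, 1]
BINARY_OP >> → -7 >> 1 = -4. Stack: [-4]
STORE_FAST t → t=-4. Stack: []
LOAD_FAST b → push 19. Stack: [19]
LOAD_CONST → push 10. Stack: [19, 10]
BINARY_OP - → 19 - 10 = 9. Stack: [9]
STORE_FAST p → p=9. Stack: []
LOAD_FAST_LOAD_FAST p,b → push 9,19. Stack: [9, 19]
BINARY_OP * → 9 * 19 = 171. Stack: [171]
STORE_FAST u → u=171. Stack: []
LOAD_CONST → push 2. Stack: [2]
LOAD_FAST k → push -7. Stack: [2, -7]
BINARY_OP + → 2 + -7 = -5. Stack: [-5]
STORE_FAST v → v=-5. Stack: []
LOAD_FAST t → push -4. Stack: [-4]
RETURN_VALUE → return -4.

-7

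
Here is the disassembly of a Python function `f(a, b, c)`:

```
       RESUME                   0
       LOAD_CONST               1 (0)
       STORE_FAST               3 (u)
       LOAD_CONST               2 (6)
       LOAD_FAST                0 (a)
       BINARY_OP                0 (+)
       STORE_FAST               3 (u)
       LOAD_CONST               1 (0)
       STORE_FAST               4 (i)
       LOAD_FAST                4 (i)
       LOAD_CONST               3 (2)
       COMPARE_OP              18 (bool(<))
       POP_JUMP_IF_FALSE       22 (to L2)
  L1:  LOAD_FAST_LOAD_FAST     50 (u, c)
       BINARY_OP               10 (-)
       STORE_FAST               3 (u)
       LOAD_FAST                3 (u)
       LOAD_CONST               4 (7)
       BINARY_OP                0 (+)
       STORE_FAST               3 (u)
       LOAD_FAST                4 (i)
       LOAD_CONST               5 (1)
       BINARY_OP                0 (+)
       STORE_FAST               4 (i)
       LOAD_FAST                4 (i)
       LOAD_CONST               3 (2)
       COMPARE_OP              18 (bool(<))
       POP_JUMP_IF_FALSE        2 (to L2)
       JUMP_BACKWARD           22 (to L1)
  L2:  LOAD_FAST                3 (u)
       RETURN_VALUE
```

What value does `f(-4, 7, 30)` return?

-44

LOAD_CONST → push 0. Stack: [0]
STORE_FAST u → u=0. Stack: []
LOAD_CONST → push 6. Stack: [6]
LOAD_FAST a → push -4. Stack: [6, -4]
BINARY_OP + → 6 + -4 = 2. Stack: [2]
STORE_FAST u → u=2. Stack: []
LOAD_CONST → push 0. Stack: [0]
STORE_FAST i → i=0. Stack: []
LOAD_FAST i → push 0. Stack: [0]
LOAD_CONST → push 2. Stack: [0, 2]
COMPARE_OP bool(<) → 0 vs 2 = True. Stack: [True]
POP_JUMP_IF_FALSE → pop True; no jump. Stack: []
LOAD_FAST_LOAD_FAST u,c → push 2,30. Stack: [2, 30]
BINARY_OP - → 2 - 30 = -28. Stack: [-28]
STORE_FAST u → u=-28. Stack: []
LOAD_FAST u → push -28. Stack: [-28]
LOAD_CONST → push 7. Stack: [-28, 7]
BINARY_OP + → -28 + 7 = -21. Stack: [-21]
STORE_FAST u → u=-21. Stack: []
LOAD_FAST i → push 0. Stack: [0]
LOAD_CONST → push 1. Stack: [0, 1]
BINARY_OP + → 0 + 1 = 1. Stack: [1]
STORE_FAST i → i=1. Stack: []
LOAD_FAST i → push 1. Stack: [1]
LOAD_CONST → push 2. Stack: [1, 2]
COMPARE_OP bool(<) → 1 vs 2 = True. Stack: [True]
POP_JUMP_IF_FALSE → pop True; no jump. Stack: []
LOAD_FAST_LOAD_FAST u,c → push -21,30. Stack: [-21, 30]
BINARY_OP - → -21 - 30 = -51. Stack: [-51]
STORE_FAST u → u=-51. Stack: []
LOAD_FAST u → push -51. Stack: [-51]
LOAD_CONST → push 7. Stack: [-51, 7]
BINARY_OP + → -51 + 7 = -44. Stack: [-44]
STORE_FAST u → u=-44. Stack: []
LOAD_FAST i → push 1. Stack: [1]
LOAD_CONST → push 1. Stack: [1, 1]
BINARY_OP + → 1 + 1 = 2. Stack: [2]
STORE_FAST i → i=2. Stack: []
LOAD_FAST i → push 2. Stack: [2]
LOAD_CONST → push 2. Stack: [2, 2]
COMPARE_OP bool(<) → 2 vs 2 = False. Stack: [False]
POP_JUMP_IF_FALSE → pop False; jump. Stack: []
LOAD_FAST u → push -44. Stack: [-44]
RETURN_VALUE → return -44.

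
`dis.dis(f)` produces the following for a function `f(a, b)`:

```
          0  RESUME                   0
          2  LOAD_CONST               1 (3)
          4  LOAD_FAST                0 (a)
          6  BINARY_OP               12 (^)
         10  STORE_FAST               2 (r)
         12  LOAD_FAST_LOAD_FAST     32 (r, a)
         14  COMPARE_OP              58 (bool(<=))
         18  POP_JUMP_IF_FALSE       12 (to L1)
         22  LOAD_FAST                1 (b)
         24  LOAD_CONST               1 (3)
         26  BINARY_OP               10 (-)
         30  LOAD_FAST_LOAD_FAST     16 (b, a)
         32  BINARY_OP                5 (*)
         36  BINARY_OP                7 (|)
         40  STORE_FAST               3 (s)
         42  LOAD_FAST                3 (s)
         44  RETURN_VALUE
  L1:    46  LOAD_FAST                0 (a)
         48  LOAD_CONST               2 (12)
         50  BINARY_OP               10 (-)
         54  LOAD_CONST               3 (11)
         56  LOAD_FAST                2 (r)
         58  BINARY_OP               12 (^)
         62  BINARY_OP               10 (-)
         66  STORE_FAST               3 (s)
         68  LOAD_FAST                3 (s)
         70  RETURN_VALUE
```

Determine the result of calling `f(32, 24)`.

-20

LOAD_CONST → push 3. Stack: [3]
LOAD_FAST a → push 32. Stack: [3, 32]
BINARY_OP ^ → 3 ^ 32 = 35. Stack: [35]
STORE_FAST r → r=35. Stack: []
LOAD_FAST_LOAD_FAST r,a → push 35,32. Stack: [35, 32]
COMPARE_OP bool(<=) → 35 vs 32 = False. Stack: [False]
POP_JUMP_IF_FALSE → pop False; jump. Stack: []
LOAD_FAST a → push 32. Stack: [32]
LOAD_CONST → push 12. Stack: [32, 12]
BINARY_OP - → 32 - 12 = 20. Stack: [20]
LOAD_CONST → push 11. Stack: [20, 11]
LOAD_FAST r → push 35. Stack: [20, 11, 35]
BINARY_OP ^ → 11 ^ 35 = 40. Stack: [20, 40]
BINARY_OP - → 20 - 40 = -20. Stack: [-20]
STORE_FAST s → s=-20. Stack: []
LOAD_FAST s → push -20. Stack: [-20]
RETURN_VALUE → return -20.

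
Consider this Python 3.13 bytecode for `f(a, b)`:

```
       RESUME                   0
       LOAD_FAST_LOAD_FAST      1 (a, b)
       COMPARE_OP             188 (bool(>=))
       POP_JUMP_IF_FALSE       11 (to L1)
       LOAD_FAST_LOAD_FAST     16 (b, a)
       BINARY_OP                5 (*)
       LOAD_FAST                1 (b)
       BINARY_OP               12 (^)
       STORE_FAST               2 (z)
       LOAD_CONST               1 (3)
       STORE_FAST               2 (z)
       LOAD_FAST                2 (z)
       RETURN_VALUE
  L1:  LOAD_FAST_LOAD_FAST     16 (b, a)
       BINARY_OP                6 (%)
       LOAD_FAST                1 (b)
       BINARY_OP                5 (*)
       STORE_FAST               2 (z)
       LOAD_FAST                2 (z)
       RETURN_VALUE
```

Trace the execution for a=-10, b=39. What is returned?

LOAD_FAST_LOAD_FAST a,b → push -10,39. Stack: [-10, 39]
COMPARE_OP bool(>=) → -10 vs 39 = False. Stack: [False]
POP_JUMP_IF_FALSE → pop False; jump. Stack: []
LOAD_FAST_LOAD_FAST b,a → push 39,-10. Stack: [39, -10]
BINARY_OP % → 39 % -10 = -1. Stack: [-1]
LOAD_FAST b → push 39. Stack: [-1, 39]
BINARY_OP * → -1 * 39 = -39. Stack: [-39]
STORE_FAST z → z=-39. Stack: []
LOAD_FAST z → push -39. Stack: [-39]
RETURN_VALUE → return -39.

-39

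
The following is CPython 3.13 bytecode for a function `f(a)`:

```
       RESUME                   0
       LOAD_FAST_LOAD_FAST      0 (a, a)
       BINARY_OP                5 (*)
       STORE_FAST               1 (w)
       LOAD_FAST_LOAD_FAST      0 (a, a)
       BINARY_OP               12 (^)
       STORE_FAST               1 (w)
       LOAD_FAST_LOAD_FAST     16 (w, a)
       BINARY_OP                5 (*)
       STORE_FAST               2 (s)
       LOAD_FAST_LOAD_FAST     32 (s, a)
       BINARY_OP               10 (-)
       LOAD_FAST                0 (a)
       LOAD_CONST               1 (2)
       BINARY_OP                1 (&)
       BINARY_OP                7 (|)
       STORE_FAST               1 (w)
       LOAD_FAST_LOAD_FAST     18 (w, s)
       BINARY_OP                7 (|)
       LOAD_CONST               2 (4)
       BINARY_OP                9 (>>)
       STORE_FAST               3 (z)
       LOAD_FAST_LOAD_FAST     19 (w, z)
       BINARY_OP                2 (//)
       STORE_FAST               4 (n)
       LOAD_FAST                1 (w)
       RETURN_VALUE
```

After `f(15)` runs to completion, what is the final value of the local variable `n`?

13

LOAD_FAST_LOAD_FAST a,a → push 15,15. Stack: [15, 15]
BINARY_OP * → 15 * 15 = 225. Stack: [225]
STORE_FAST w → w=225. Stack: []
LOAD_FAST_LOAD_FAST a,a → push 15,15. Stack: [15, 15]
BINARY_OP ^ → 15 ^ 15 = 0. Stack: [0]
STORE_FAST w → w=0. Stack: []
LOAD_FAST_LOAD_FAST w,a → push 0,15. Stack: [0, 15]
BINARY_OP * → 0 * 15 = 0. Stack: [0]
STORE_FAST s → s=0. Stack: []
LOAD_FAST_LOAD_FAST s,a → push 0,15. Stack: [0, 15]
BINARY_OP - → 0 - 15 = -15. Stack: [-15]
LOAD_FAST a → push 15. Stack: [-15, 15]
LOAD_CONST → push 2. Stack: [-15, 15, 2]
BINARY_OP & → 15 & 2 = 2. Stack: [-15, 2]
BINARY_OP | → -15 | 2 = -13. Stack: [-13]
STORE_FAST w → w=-13. Stack: []
LOAD_FAST_LOAD_FAST w,s → push -13,0. Stack: [-13, 0]
BINARY_OP | → -13 | 0 = -13. Stack: [-13]
LOAD_CONST → push 4. Stack: [-13, 4]
BINARY_OP >> → -13 >> 4 = -1. Stack: [-1]
STORE_FAST z → z=-1. Stack: []
LOAD_FAST_LOAD_FAST w,z → push -13,-1. Stack: [-13, -1]
BINARY_OP // → -13 // -1 = 13. Stack: [13]
STORE_FAST n → n=13. Stack: []
LOAD_FAST w → push -13. Stack: [-13]
RETURN_VALUE → return -13.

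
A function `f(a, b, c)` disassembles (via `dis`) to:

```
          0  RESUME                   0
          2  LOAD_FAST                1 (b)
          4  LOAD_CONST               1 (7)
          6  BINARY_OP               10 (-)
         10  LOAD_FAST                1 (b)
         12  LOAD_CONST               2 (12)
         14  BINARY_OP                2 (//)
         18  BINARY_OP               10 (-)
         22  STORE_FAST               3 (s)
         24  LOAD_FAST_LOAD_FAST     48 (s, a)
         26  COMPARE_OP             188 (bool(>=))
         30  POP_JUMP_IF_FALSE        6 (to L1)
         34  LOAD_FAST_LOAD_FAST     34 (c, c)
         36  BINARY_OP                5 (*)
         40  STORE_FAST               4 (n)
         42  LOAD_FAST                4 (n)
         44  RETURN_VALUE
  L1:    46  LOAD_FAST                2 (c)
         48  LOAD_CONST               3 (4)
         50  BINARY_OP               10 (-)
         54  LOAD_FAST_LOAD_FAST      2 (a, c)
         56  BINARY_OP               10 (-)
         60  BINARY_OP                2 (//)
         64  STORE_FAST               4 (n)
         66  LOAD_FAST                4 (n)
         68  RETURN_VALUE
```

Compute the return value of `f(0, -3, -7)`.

LOAD_FAST b → push -3. Stack: [-3]
LOAD_CONST → push 7. Stack: [-3, 7]
BINARY_OP - → -3 - 7 = -10. Stack: [-10]
LOAD_FAST b → push -3. Stack: [-10, -3]
LOAD_CONST → push 12. Stack: [-10, -3, 12]
BINARY_OP // → -3 // 12 = -1. Stack: [-10, -1]
BINARY_OP - → -10 - -1 = -9. Stack: [-9]
STORE_FAST s → s=-9. Stack: []
LOAD_FAST_LOAD_FAST s,a → push -9,0. Stack: [-9, 0]
COMPARE_OP bool(>=) → -9 vs 0 = False. Stack: [False]
POP_JUMP_IF_FALSE → pop False; jump. Stack: []
LOAD_FAST c → push -7. Stack: [-7]
LOAD_CONST → push 4. Stack: [-7, 4]
BINARY_OP - → -7 - 4 = -11. Stack: [-11]
LOAD_FAST_LOAD_FAST a,c → push 0,-7. Stack: [-11, 0, -7]
BINARY_OP - → 0 - -7 = 7. Stack: [-11, 7]
BINARY_OP // → -11 // 7 = -2. Stack: [-2]
STORE_FAST n → n=-2. Stack: []
LOAD_FAST n → push -2. Stack: [-2]
RETURN_VALUE → return -2.

-2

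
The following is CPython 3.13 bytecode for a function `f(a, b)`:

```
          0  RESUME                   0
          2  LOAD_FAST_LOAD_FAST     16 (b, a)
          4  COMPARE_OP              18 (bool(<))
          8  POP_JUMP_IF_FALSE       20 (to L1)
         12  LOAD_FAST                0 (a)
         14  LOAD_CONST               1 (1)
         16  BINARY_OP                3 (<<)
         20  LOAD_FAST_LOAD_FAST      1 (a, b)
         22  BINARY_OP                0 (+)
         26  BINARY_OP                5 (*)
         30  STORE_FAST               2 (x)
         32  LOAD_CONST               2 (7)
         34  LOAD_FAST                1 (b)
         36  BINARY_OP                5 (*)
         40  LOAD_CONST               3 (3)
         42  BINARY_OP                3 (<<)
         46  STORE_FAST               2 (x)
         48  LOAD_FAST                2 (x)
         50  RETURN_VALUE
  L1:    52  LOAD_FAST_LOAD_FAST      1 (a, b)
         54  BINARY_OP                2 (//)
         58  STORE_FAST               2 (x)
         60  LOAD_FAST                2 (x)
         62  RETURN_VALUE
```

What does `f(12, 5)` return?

280

LOAD_FAST_LOAD_FAST b,a → push 5,12. Stack: [5, 12]
COMPARE_OP bool(<) → 5 vs 12 = True. Stack: [True]
POP_JUMP_IF_FALSE → pop True; no jump. Stack: []
LOAD_FAST a → push 12. Stack: [12]
LOAD_CONST → push 1. Stack: [12, 1]
BINARY_OP << → 12 << 1 = 24. Stack: [24]
LOAD_FAST_LOAD_FAST a,b → push 12,5. Stack: [24, 12, 5]
BINARY_OP + → 12 + 5 = 17. Stack: [24, 17]
BINARY_OP * → 24 * 17 = 408. Stack: [408]
STORE_FAST x → x=408. Stack: []
LOAD_CONST → push 7. Stack: [7]
LOAD_FAST b → push 5. Stack: [7, 5]
BINARY_OP * → 7 * 5 = 35. Stack: [35]
LOAD_CONST → push 3. Stack: [35, 3]
BINARY_OP << → 35 << 3 = 280. Stack: [280]
STORE_FAST x → x=280. Stack: []
LOAD_FAST x → push 280. Stack: [280]
RETURN_VALUE → return 280.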